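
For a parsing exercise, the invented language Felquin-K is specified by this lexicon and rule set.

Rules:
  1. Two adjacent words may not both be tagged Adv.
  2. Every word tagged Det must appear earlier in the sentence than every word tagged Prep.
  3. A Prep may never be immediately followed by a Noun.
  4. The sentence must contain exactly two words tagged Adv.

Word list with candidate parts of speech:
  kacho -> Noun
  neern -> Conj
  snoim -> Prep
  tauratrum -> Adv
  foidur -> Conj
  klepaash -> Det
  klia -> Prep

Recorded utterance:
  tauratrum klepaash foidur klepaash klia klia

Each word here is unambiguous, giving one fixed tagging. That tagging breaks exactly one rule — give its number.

Fixed tagging: Adv Det Conj Det Prep Prep.
Applying the rules: R1 ok, R2 ok, R3 ok, R4 fails.
Only rule 4 fails.

4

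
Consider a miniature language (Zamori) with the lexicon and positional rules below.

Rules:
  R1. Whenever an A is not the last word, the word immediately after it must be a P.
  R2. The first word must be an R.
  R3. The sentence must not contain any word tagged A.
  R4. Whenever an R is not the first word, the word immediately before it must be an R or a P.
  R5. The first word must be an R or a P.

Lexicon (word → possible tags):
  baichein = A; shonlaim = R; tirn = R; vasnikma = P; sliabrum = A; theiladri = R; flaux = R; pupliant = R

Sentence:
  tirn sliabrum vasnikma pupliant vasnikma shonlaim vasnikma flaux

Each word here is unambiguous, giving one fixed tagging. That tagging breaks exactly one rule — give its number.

3

Fixed tagging: R A P R P R P R.
Rule check: R1 pass, R2 pass, R3 fail, R4 pass, R5 pass.
Only rule 3 fails.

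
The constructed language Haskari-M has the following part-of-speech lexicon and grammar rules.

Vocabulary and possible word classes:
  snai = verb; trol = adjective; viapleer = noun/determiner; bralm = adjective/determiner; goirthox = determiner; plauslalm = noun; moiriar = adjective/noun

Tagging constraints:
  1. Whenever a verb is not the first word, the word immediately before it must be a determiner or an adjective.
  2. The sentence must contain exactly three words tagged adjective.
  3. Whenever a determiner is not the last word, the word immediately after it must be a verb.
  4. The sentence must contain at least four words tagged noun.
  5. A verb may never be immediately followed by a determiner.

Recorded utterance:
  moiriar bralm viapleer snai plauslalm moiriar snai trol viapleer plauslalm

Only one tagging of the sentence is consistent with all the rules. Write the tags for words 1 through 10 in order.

Candidates per position — 1:moiriar {adjective,noun}; 2:bralm {adjective,determiner}; 3:viapleer {noun,determiner}; 4:snai {verb}; 5:plauslalm {noun}; 6:moiriar {adjective,noun}; 7:snai {verb}; 8:trol {adjective}; 9:viapleer {noun,determiner}; 10:plauslalm {noun}.
At position 2, choosing determiner makes rule 3 impossible to satisfy; hence adjective.
At position 3, choosing noun makes rule 1 impossible to satisfy; hence determiner.
At position 6, choosing noun makes rule 1 impossible to satisfy; hence adjective.
At position 9, choosing determiner makes rule 3 impossible to satisfy; hence noun.
At position 1, choosing adjective makes rule 2 impossible to satisfy; hence noun.
The only consistent sequence is: noun adjective determiner verb noun adjective verb adjective noun noun.
Check: rule 1 ok; rule 2 ok; rule 3 ok; rule 4 ok; rule 5 ok.

noun adjective determiner verb noun adjective verb adjective noun noun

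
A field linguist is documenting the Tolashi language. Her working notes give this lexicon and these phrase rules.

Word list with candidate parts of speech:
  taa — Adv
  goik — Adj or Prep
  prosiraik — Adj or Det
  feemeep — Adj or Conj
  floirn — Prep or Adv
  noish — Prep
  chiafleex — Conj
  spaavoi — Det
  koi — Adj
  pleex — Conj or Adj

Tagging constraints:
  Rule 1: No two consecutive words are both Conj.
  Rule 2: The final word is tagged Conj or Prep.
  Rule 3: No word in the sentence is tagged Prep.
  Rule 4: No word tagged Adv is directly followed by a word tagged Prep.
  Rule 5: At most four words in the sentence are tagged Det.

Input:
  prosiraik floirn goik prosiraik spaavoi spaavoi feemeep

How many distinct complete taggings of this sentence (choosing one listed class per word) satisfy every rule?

Candidates per position — 1:prosiraik {Adj,Det}; 2:floirn {Prep,Adv}; 3:goik {Adj,Prep}; 4:prosiraik {Adj,Det}; 5:spaavoi {Det}; 6:spaavoi {Det}; 7:feemeep {Adj,Conj}.
There are 32 candidate sequences in total.
The sequences that satisfy every rule: Adj Adv Adj Adj Det Det Conj; Adj Adv Adj Det Det Det Conj; Det Adv Adj Adj Det Det Conj; Det Adv Adj Det Det Det Conj.
Count = 4.

4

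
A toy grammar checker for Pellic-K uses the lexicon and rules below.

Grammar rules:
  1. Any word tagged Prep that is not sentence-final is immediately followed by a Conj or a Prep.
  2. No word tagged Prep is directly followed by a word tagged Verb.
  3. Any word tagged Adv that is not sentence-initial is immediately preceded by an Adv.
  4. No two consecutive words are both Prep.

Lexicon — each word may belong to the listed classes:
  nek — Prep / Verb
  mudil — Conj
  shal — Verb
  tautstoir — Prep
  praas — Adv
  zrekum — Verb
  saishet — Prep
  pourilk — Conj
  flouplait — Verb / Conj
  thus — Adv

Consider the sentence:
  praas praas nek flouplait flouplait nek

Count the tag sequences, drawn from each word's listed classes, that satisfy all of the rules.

Candidates per position — 1:praas {Adv}; 2:praas {Adv}; 3:nek {Prep,Verb}; 4:flouplait {Verb,Conj}; 5:flouplait {Verb,Conj}; 6:nek {Prep,Verb}.
There are 16 candidate sequences in total.
Checking each against the rules leaves 12 sequences.
Count = 12.

12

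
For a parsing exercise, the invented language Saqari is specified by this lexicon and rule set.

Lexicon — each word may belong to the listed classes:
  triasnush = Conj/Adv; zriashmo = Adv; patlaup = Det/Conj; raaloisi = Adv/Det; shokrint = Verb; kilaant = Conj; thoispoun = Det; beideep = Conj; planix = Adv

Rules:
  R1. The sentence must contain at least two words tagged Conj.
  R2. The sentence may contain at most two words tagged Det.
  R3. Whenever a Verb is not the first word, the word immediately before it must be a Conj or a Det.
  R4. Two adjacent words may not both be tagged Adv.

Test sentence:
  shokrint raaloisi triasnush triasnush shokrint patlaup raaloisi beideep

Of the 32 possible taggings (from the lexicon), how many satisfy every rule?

10

Candidates per position — 1:shokrint {Verb}; 2:raaloisi {Adv,Det}; 3:triasnush {Conj,Adv}; 4:triasnush {Conj,Adv}; 5:shokrint {Verb}; 6:patlaup {Det,Conj}; 7:raaloisi {Adv,Det}; 8:beideep {Conj}.
There are 32 candidate sequences in total.
Checking each against the rules leaves 10 sequences.
Count = 10.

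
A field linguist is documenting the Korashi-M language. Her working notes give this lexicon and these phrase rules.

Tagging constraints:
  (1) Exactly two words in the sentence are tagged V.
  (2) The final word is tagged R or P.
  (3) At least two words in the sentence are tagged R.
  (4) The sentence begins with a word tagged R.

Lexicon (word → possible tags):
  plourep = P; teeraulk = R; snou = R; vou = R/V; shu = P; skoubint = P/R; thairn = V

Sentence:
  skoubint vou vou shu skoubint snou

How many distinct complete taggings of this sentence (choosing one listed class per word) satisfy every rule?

Candidates per position — 1:skoubint {P,R}; 2:vou {R,V}; 3:vou {R,V}; 4:shu {P}; 5:skoubint {P,R}; 6:snou {R}.
There are 16 candidate sequences in total.
The sequences that satisfy every rule: R V V P P R; R V V P R R.
Count = 2.

2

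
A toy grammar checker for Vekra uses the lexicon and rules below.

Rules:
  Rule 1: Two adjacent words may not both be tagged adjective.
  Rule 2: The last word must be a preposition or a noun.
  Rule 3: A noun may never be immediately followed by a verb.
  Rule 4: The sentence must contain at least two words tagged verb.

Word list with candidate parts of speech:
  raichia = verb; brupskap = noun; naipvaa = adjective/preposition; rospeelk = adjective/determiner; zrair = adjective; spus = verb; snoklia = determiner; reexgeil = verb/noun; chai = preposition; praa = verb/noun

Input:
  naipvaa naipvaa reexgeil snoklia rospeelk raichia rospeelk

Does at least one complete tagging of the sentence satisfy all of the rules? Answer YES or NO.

NO

Candidates per position — 1:naipvaa {adjective,preposition}; 2:naipvaa {adjective,preposition}; 3:reexgeil {verb,noun}; 4:snoklia {determiner}; 5:rospeelk {adjective,determiner}; 6:raichia {verb}; 7:rospeelk {adjective,determiner}.
Rule 2 cannot be satisfied by any choice of tags from the lexicon.
So there is no consistent tagging.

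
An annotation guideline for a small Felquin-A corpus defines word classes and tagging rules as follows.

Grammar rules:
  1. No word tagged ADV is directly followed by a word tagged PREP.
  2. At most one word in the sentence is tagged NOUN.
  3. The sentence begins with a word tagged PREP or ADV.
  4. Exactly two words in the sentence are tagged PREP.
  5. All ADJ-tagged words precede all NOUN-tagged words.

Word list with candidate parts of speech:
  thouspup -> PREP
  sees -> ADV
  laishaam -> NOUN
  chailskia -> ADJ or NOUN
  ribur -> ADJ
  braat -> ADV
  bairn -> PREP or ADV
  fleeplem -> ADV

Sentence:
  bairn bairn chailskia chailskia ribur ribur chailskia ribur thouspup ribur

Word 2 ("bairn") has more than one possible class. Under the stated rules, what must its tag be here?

ADV

Candidates per position — 1:bairn {PREP,ADV}; 2:bairn {PREP,ADV}; 3:chailskia {ADJ,NOUN}; 4:chailskia {ADJ,NOUN}; 5:ribur {ADJ}; 6:ribur {ADJ}; 7:chailskia {ADJ,NOUN}; 8:ribur {ADJ}; 9:thouspup {PREP}; 10:ribur {ADJ}.
Position 3: NOUN is ruled out by rule 5; that leaves ADJ.
Position 4: NOUN is ruled out by rule 5; that leaves ADJ.
Position 7: NOUN is ruled out by rule 5; that leaves ADJ.
Position 2: the remaining choice is settled jointly with positions 1 — only ADV at position 2 is part of a tagging that satisfies every rule.
So the tagging must be: PREP ADV ADJ ADJ ADJ ADJ ADJ ADJ PREP ADJ.
Checking: rule 1 satisfied; rule 2 satisfied; rule 3 satisfied; rule 4 satisfied; rule 5 satisfied.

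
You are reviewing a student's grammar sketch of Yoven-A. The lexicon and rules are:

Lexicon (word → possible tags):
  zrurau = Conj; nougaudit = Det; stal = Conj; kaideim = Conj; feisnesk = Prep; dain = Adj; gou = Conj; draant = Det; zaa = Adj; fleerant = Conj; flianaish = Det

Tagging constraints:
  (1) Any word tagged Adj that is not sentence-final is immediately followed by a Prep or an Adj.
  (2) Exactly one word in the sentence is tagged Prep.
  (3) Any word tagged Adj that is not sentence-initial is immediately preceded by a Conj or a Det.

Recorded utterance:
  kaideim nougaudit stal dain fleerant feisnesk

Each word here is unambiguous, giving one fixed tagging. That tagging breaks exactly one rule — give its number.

1

Fixed tagging: Conj Det Conj Adj Conj Prep.
Checking each rule: R1 violated, R2 holds, R3 holds.
Only rule 1 fails.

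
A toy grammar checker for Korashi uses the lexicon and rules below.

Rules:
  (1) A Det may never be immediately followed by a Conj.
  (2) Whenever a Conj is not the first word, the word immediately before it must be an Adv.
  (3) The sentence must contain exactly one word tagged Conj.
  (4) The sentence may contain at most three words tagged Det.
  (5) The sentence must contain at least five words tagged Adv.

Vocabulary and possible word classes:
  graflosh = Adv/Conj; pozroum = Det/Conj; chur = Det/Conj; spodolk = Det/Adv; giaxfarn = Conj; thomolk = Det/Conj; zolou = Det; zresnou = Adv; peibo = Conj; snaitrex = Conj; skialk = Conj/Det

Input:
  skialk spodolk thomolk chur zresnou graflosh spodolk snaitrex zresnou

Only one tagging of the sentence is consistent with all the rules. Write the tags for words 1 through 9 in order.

Det Adv Det Det Adv Adv Adv Conj Adv

Candidates per position — 1:skialk {Conj,Det}; 2:spodolk {Det,Adv}; 3:thomolk {Det,Conj}; 4:chur {Det,Conj}; 5:zresnou {Adv}; 6:graflosh {Adv,Conj}; 7:spodolk {Det,Adv}; 8:snaitrex {Conj}; 9:zresnou {Adv}.
Position 1: Conj is ruled out by rule 3; that leaves Det.
Position 2: Det is ruled out by rule 5; that leaves Adv.
Position 3: Conj is ruled out by rule 3; that leaves Det.
Position 4: Conj is ruled out by rule 1; that leaves Det.
Position 6: Conj is ruled out by rule 3; that leaves Adv.
Position 7: Det is ruled out by rule 1; that leaves Adv.
So the tagging must be: Det Adv Det Det Adv Adv Adv Conj Adv.
Check: rule 1 ✓; rule 2 ✓; rule 3 ✓; rule 4 ✓; rule 5 ✓.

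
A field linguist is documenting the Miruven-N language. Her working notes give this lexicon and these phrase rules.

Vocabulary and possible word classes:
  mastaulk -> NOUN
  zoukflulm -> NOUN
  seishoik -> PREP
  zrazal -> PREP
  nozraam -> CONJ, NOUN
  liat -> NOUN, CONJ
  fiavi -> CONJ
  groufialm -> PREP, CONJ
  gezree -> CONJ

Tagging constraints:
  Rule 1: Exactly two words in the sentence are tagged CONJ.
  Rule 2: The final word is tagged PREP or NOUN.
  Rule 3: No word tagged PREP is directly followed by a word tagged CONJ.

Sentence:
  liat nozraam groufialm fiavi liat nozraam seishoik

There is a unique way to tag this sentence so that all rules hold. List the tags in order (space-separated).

Candidates per position — 1:liat {NOUN,CONJ}; 2:nozraam {CONJ,NOUN}; 3:groufialm {PREP,CONJ}; 4:fiavi {CONJ}; 5:liat {NOUN,CONJ}; 6:nozraam {CONJ,NOUN}; 7:seishoik {PREP}.
If word 3 were PREP, no tagging could satisfy rule 3; so word 3 is CONJ.
If word 5 were CONJ, no tagging could satisfy rule 1; so word 5 is NOUN.
If word 6 were CONJ, no tagging could satisfy rule 1; so word 6 is NOUN.
If word 1 were CONJ, no tagging could satisfy rule 1; so word 1 is NOUN.
If word 2 were CONJ, no tagging could satisfy rule 1; so word 2 is NOUN.
The only consistent sequence is: NOUN NOUN CONJ CONJ NOUN NOUN PREP.
Check: rule 1 ✓; rule 2 ✓; rule 3 ✓.

NOUN NOUN CONJ CONJ NOUN NOUN PREP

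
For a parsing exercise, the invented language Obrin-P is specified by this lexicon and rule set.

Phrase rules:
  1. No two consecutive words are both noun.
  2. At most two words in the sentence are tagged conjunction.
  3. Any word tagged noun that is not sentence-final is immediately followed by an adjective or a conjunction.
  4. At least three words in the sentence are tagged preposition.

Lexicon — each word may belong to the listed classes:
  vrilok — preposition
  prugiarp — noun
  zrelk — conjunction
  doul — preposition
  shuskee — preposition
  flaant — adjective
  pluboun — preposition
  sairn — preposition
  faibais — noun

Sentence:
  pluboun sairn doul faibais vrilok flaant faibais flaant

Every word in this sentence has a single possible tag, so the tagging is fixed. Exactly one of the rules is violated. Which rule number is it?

3

Fixed tagging: preposition preposition preposition noun preposition adjective noun adjective.
Rule check: R1 holds, R2 holds, R3 violated, R4 holds.
Only rule 3 fails.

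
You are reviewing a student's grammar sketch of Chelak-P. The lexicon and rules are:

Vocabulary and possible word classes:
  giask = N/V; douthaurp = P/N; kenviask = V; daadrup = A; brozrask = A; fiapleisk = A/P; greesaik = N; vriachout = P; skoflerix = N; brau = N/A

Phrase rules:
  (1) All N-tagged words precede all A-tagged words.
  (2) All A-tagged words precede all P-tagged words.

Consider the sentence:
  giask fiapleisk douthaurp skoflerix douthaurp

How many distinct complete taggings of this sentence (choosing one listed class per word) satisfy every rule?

Candidates per position — 1:giask {N,V}; 2:fiapleisk {A,P}; 3:douthaurp {P,N}; 4:skoflerix {N}; 5:douthaurp {P,N}.
There are 16 candidate sequences in total.
Checking each against the rules leaves 8 sequences.
Count = 8.

8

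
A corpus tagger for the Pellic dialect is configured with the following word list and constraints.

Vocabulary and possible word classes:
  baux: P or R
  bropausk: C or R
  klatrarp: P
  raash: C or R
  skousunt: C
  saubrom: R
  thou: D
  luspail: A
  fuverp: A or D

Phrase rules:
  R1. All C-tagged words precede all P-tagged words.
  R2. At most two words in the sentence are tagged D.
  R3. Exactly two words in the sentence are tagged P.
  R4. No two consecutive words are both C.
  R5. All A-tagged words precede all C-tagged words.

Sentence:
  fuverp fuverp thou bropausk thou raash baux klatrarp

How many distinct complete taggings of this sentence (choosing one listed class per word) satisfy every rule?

4

Candidates per position — 1:fuverp {A,D}; 2:fuverp {A,D}; 3:thou {D}; 4:bropausk {C,R}; 5:thou {D}; 6:raash {C,R}; 7:baux {P,R}; 8:klatrarp {P}.
There are 32 candidate sequences in total.
The sequences that satisfy every rule: A A D C D C P P; A A D C D R P P; A A D R D C P P; A A D R D R P P.
Count = 4.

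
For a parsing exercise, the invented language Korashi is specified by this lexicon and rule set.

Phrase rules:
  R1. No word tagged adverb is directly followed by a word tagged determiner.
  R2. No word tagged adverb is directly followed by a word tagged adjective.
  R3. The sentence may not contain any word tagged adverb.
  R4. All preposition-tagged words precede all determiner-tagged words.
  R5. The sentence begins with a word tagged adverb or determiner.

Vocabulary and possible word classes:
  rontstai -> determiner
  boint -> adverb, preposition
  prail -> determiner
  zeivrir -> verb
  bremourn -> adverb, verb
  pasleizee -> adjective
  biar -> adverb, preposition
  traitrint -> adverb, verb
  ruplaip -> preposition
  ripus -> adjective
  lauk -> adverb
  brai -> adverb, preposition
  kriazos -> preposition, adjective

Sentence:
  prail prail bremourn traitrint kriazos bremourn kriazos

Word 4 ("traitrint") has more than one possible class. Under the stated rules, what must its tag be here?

verb

Candidates per position — 1:prail {determiner}; 2:prail {determiner}; 3:bremourn {adverb,verb}; 4:traitrint {adverb,verb}; 5:kriazos {preposition,adjective}; 6:bremourn {adverb,verb}; 7:kriazos {preposition,adjective}.
At position 3, choosing adverb makes rule 3 impossible to satisfy; hence verb.
At position 4, choosing adverb makes rule 3 impossible to satisfy; hence verb.
At position 5, choosing preposition makes rule 4 impossible to satisfy; hence adjective.
At position 6, choosing adverb makes rule 3 impossible to satisfy; hence verb.
At position 7, choosing preposition makes rule 4 impossible to satisfy; hence adjective.
The unique satisfying tagging is: determiner determiner verb verb adjective verb adjective.
Verifying each rule — rule 1 holds; rule 2 holds; rule 3 holds; rule 4 holds; rule 5 holds.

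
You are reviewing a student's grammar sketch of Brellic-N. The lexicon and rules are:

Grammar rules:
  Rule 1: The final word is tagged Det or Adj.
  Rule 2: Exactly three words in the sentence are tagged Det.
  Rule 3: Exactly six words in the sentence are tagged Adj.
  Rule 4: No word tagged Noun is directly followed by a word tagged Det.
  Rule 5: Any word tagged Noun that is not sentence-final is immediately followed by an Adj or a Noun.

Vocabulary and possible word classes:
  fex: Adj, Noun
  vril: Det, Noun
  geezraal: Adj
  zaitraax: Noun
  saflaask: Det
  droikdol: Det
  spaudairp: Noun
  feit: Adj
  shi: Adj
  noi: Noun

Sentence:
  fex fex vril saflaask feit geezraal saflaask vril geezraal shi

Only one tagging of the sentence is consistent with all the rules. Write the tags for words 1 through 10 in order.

Candidates per position — 1:fex {Adj,Noun}; 2:fex {Adj,Noun}; 3:vril {Det,Noun}; 4:saflaask {Det}; 5:feit {Adj}; 6:geezraal {Adj}; 7:saflaask {Det}; 8:vril {Det,Noun}; 9:geezraal {Adj}; 10:shi {Adj}.
At position 1, choosing Noun makes rule 3 impossible to satisfy; hence Adj.
At position 2, choosing Noun makes rule 3 impossible to satisfy; hence Adj.
At position 3, choosing Noun makes rule 4 impossible to satisfy; hence Det.
At position 8, choosing Det makes rule 2 impossible to satisfy; hence Noun.
The unique satisfying tagging is: Adj Adj Det Det Adj Adj Det Noun Adj Adj.
Check: rule 1 ✓; rule 2 ✓; rule 3 ✓; rule 4 ✓; rule 5 ✓.

Adj Adj Det Det Adj Adj Det Noun Adj Adj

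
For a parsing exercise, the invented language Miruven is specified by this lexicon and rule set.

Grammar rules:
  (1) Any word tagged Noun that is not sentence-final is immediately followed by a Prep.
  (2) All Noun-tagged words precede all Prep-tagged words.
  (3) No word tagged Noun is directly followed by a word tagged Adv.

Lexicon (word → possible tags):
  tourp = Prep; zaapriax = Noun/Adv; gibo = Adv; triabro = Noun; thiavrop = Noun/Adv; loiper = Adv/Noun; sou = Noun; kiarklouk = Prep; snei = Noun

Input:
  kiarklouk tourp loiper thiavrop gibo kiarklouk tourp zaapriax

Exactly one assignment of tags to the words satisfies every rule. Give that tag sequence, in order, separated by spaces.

Candidates per position — 1:kiarklouk {Prep}; 2:tourp {Prep}; 3:loiper {Adv,Noun}; 4:thiavrop {Noun,Adv}; 5:gibo {Adv}; 6:kiarklouk {Prep}; 7:tourp {Prep}; 8:zaapriax {Noun,Adv}.
Position 3: tagging it Noun would leave rule 1 unsatisfiable, so it must be Adv.
Position 4: tagging it Noun would leave rule 1 unsatisfiable, so it must be Adv.
Position 8: tagging it Noun would leave rule 2 unsatisfiable, so it must be Adv.
That leaves exactly one tagging: Prep Prep Adv Adv Adv Prep Prep Adv.
Checking: rule 1 satisfied; rule 2 satisfied; rule 3 satisfied.

Prep Prep Adv Adv Adv Prep Prep Adv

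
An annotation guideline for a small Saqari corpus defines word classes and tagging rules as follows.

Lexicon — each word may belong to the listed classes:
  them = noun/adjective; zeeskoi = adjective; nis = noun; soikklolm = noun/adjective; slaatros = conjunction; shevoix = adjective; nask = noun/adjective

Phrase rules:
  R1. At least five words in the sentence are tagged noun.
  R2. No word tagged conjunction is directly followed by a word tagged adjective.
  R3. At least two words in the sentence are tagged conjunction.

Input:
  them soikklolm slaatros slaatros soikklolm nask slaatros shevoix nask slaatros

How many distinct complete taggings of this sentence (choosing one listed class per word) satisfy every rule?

0

Candidates per position — 1:them {noun,adjective}; 2:soikklolm {noun,adjective}; 3:slaatros {conjunction}; 4:slaatros {conjunction}; 5:soikklolm {noun,adjective}; 6:nask {noun,adjective}; 7:slaatros {conjunction}; 8:shevoix {adjective}; 9:nask {noun,adjective}; 10:slaatros {conjunction}.
There are 32 candidate sequences in total.
Rule 2 cannot be satisfied by any choice of tags from the lexicon.
So there is no consistent tagging.
Count = 0.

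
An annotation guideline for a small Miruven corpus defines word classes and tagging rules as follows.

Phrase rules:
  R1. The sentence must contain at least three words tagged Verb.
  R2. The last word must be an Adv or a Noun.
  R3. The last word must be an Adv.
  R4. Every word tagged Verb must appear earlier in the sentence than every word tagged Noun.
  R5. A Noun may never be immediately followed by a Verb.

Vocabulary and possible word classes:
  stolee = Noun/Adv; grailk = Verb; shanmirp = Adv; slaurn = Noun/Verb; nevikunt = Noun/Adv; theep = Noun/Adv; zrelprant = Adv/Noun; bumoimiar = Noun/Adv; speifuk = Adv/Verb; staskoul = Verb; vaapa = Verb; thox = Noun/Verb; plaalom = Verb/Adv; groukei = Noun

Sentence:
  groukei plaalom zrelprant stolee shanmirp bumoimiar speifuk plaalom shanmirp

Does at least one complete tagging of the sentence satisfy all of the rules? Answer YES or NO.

NO

Candidates per position — 1:groukei {Noun}; 2:plaalom {Verb,Adv}; 3:zrelprant {Adv,Noun}; 4:stolee {Noun,Adv}; 5:shanmirp {Adv}; 6:bumoimiar {Noun,Adv}; 7:speifuk {Adv,Verb}; 8:plaalom {Verb,Adv}; 9:shanmirp {Adv}.
Every candidate sequence violates at least one rule; no consistent tagging exists.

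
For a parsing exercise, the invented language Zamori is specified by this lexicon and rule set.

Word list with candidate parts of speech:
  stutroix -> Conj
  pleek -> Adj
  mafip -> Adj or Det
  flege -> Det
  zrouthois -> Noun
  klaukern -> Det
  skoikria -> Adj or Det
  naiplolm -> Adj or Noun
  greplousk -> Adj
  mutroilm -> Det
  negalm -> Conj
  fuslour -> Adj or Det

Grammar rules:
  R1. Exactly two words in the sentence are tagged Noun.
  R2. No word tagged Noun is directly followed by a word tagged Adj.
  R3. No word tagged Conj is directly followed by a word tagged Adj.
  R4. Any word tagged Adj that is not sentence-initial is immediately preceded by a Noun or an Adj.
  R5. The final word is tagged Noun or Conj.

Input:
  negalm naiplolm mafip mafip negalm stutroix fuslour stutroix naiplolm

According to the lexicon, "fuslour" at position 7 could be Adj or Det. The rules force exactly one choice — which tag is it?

Candidates per position — 1:negalm {Conj}; 2:naiplolm {Adj,Noun}; 3:mafip {Adj,Det}; 4:mafip {Adj,Det}; 5:negalm {Conj}; 6:stutroix {Conj}; 7:fuslour {Adj,Det}; 8:stutroix {Conj}; 9:naiplolm {Adj,Noun}.
If word 2 were Adj, no tagging could satisfy rule 1; so word 2 is Noun.
If word 3 were Adj, no tagging could satisfy rule 2; so word 3 is Det.
If word 4 were Adj, no tagging could satisfy rule 4; so word 4 is Det.
If word 7 were Adj, no tagging could satisfy rule 3; so word 7 is Det.
If word 9 were Adj, no tagging could satisfy rule 1; so word 9 is Noun.
The unique satisfying tagging is: Conj Noun Det Det Conj Conj Det Conj Noun.
Checking: rule 1 ok; rule 2 ok; rule 3 ok; rule 4 ok; rule 5 ok.

Det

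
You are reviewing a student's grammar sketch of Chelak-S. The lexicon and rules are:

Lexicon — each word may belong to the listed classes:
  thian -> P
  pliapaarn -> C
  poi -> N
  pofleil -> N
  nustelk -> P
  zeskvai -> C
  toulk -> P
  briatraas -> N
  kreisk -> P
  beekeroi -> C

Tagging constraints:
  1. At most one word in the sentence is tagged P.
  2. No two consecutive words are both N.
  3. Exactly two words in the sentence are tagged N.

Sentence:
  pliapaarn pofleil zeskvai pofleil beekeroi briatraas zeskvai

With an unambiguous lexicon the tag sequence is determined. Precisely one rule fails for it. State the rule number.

3

Fixed tagging: C N C N C N C.
Applying the rules: R1 holds, R2 holds, R3 violated.
Only rule 3 fails.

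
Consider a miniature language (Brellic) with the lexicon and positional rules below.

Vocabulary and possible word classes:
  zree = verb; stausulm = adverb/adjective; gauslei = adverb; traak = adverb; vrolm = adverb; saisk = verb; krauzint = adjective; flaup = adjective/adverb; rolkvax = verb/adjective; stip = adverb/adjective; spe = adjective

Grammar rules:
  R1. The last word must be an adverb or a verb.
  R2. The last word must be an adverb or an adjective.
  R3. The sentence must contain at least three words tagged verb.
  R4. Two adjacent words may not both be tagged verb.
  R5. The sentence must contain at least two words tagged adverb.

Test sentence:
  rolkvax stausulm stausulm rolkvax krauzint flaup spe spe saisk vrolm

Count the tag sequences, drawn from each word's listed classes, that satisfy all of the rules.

Candidates per position — 1:rolkvax {verb,adjective}; 2:stausulm {adverb,adjective}; 3:stausulm {adverb,adjective}; 4:rolkvax {verb,adjective}; 5:krauzint {adjective}; 6:flaup {adjective,adverb}; 7:spe {adjective}; 8:spe {adjective}; 9:saisk {verb}; 10:vrolm {adverb}.
There are 32 candidate sequences in total.
Checking each against the rules leaves 7 sequences.
Count = 7.

7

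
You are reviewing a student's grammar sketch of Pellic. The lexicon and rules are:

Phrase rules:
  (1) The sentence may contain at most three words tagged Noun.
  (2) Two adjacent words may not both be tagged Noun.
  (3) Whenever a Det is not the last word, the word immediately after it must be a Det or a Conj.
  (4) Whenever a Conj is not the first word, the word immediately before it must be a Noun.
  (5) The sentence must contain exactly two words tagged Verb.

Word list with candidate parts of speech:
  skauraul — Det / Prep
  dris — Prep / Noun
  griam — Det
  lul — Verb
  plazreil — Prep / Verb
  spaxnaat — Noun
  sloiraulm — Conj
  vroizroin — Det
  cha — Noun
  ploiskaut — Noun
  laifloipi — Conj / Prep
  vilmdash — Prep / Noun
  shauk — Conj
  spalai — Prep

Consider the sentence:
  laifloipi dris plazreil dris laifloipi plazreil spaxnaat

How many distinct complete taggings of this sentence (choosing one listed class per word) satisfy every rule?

Candidates per position — 1:laifloipi {Conj,Prep}; 2:dris {Prep,Noun}; 3:plazreil {Prep,Verb}; 4:dris {Prep,Noun}; 5:laifloipi {Conj,Prep}; 6:plazreil {Prep,Verb}; 7:spaxnaat {Noun}.
There are 64 candidate sequences in total.
Checking each against the rules leaves 12 sequences.
Count = 12.

12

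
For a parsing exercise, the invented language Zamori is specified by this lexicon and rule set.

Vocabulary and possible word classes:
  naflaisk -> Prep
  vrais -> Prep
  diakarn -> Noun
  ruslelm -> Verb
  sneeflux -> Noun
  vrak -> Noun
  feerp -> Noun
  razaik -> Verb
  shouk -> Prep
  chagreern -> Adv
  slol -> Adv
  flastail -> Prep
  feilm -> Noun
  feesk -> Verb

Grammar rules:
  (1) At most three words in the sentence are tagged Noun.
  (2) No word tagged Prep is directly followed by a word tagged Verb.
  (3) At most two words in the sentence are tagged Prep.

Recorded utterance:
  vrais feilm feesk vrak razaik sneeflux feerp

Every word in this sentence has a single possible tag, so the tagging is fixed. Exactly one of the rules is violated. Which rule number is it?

Fixed tagging: Prep Noun Verb Noun Verb Noun Noun.
Applying the rules: R1 violated, R2 holds, R3 holds.
Only rule 1 fails.

1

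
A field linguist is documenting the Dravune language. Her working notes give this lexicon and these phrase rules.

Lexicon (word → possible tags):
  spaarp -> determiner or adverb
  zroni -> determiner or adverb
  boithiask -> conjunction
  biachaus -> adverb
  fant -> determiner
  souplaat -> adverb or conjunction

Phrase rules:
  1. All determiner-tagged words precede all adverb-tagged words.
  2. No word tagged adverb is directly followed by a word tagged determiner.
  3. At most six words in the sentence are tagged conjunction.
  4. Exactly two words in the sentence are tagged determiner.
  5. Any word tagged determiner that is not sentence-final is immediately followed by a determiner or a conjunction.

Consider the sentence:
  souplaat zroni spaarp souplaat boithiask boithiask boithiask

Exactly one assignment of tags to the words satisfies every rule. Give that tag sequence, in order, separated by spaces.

Candidates per position — 1:souplaat {adverb,conjunction}; 2:zroni {determiner,adverb}; 3:spaarp {determiner,adverb}; 4:souplaat {adverb,conjunction}; 5:boithiask {conjunction}; 6:boithiask {conjunction}; 7:boithiask {conjunction}.
Word 2 cannot be adverb — rule 4 would then fail for every completion. It is determiner.
Word 3 cannot be adverb — rule 4 would then fail for every completion. It is determiner.
Word 4 cannot be adverb — rule 5 would then fail for every completion. It is conjunction.
Word 1 cannot be adverb — rule 1 would then fail for every completion. It is conjunction.
The only consistent sequence is: conjunction determiner determiner conjunction conjunction conjunction conjunction.
Rule-by-rule: rule 1 ok; rule 2 ok; rule 3 ok; rule 4 ok; rule 5 ok.

conjunction determiner determiner conjunction conjunction conjunction conjunction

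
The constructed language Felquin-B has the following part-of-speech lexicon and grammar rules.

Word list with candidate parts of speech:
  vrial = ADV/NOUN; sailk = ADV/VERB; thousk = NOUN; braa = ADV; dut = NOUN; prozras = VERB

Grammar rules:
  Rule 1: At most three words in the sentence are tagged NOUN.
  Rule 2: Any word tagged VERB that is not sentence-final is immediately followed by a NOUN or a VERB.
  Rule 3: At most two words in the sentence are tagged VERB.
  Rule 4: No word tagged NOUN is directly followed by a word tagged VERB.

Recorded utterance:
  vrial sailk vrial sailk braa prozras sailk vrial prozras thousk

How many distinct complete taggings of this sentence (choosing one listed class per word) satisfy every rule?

Candidates per position — 1:vrial {ADV,NOUN}; 2:sailk {ADV,VERB}; 3:vrial {ADV,NOUN}; 4:sailk {ADV,VERB}; 5:braa {ADV}; 6:prozras {VERB}; 7:sailk {ADV,VERB}; 8:vrial {ADV,NOUN}; 9:prozras {VERB}; 10:thousk {NOUN}.
There are 64 candidate sequences in total.
Every candidate sequence violates at least one rule; no consistent tagging exists.
Count = 0.

0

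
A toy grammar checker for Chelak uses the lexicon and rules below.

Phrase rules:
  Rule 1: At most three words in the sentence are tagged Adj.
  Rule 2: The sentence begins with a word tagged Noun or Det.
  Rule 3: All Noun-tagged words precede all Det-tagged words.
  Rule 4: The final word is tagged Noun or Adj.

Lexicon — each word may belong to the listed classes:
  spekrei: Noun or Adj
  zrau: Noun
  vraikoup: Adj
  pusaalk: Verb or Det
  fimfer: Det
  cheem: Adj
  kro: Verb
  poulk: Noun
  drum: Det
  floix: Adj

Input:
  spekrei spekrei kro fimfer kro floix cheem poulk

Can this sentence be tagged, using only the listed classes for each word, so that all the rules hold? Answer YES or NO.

NO

Candidates per position — 1:spekrei {Noun,Adj}; 2:spekrei {Noun,Adj}; 3:kro {Verb}; 4:fimfer {Det}; 5:kro {Verb}; 6:floix {Adj}; 7:cheem {Adj}; 8:poulk {Noun}.
Rule 3 cannot be satisfied by any choice of tags from the lexicon.
So there is no consistent tagging.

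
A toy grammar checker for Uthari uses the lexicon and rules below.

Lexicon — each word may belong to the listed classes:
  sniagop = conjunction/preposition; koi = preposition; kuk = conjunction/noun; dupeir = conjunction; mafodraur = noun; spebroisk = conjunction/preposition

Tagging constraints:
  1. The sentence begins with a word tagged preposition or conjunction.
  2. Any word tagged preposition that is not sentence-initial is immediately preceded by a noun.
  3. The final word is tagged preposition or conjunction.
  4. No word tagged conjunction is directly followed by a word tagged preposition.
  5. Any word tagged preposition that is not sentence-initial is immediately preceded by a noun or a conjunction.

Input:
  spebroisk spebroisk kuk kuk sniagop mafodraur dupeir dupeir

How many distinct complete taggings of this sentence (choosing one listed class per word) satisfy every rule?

12

Candidates per position — 1:spebroisk {conjunction,preposition}; 2:spebroisk {conjunction,preposition}; 3:kuk {conjunction,noun}; 4:kuk {conjunction,noun}; 5:sniagop {conjunction,preposition}; 6:mafodraur {noun}; 7:dupeir {conjunction}; 8:dupeir {conjunction}.
There are 32 candidate sequences in total.
Checking each against the rules leaves 12 sequences.
Count = 12.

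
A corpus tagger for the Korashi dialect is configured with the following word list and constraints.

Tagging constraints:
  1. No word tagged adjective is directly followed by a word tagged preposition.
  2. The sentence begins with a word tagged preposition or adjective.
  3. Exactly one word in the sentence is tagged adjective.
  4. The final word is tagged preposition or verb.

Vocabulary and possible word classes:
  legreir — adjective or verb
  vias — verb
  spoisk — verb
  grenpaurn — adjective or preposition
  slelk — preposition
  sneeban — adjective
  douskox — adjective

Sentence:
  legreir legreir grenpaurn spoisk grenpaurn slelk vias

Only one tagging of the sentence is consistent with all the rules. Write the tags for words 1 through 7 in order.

Candidates per position — 1:legreir {adjective,verb}; 2:legreir {adjective,verb}; 3:grenpaurn {adjective,preposition}; 4:spoisk {verb}; 5:grenpaurn {adjective,preposition}; 6:slelk {preposition}; 7:vias {verb}.
At position 1, choosing verb makes rule 2 impossible to satisfy; hence adjective.
At position 2, choosing adjective makes rule 3 impossible to satisfy; hence verb.
At position 3, choosing adjective makes rule 3 impossible to satisfy; hence preposition.
At position 5, choosing adjective makes rule 1 impossible to satisfy; hence preposition.
The only consistent sequence is: adjective verb preposition verb preposition preposition verb.
Check: rule 1 ✓; rule 2 ✓; rule 3 ✓; rule 4 ✓.

adjective verb preposition verb preposition preposition verb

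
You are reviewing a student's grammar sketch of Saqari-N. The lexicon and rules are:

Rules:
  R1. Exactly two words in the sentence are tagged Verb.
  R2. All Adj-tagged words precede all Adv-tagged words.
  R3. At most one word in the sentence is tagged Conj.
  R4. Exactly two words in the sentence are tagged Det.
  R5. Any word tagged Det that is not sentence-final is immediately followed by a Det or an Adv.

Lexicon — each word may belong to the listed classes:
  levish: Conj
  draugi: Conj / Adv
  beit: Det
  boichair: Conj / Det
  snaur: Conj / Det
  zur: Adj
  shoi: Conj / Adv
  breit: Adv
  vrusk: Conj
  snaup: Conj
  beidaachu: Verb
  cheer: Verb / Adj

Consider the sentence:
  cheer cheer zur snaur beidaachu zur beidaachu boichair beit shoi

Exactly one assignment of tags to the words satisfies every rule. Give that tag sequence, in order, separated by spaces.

Adj Adj Adj Conj Verb Adj Verb Det Det Adv

Candidates per position — 1:cheer {Verb,Adj}; 2:cheer {Verb,Adj}; 3:zur {Adj}; 4:snaur {Conj,Det}; 5:beidaachu {Verb}; 6:zur {Adj}; 7:beidaachu {Verb}; 8:boichair {Conj,Det}; 9:beit {Det}; 10:shoi {Conj,Adv}.
At position 1, choosing Verb makes rule 1 impossible to satisfy; hence Adj.
At position 2, choosing Verb makes rule 1 impossible to satisfy; hence Adj.
At position 4, choosing Det makes rule 5 impossible to satisfy; hence Conj.
At position 8, choosing Conj makes rule 3 impossible to satisfy; hence Det.
At position 10, choosing Conj makes rule 3 impossible to satisfy; hence Adv.
So the tagging must be: Adj Adj Adj Conj Verb Adj Verb Det Det Adv.
Rule-by-rule: rule 1 holds; rule 2 holds; rule 3 holds; rule 4 holds; rule 5 holds.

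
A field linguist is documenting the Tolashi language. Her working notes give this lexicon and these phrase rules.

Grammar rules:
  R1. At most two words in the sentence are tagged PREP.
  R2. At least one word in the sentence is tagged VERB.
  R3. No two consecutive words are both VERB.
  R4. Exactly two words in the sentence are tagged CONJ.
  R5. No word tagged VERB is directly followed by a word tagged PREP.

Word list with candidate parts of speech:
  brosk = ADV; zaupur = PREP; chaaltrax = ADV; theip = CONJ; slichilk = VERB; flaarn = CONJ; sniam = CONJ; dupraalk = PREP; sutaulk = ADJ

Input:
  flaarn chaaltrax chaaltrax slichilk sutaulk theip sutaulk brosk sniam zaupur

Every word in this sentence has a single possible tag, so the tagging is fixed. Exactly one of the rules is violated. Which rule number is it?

4

Fixed tagging: CONJ ADV ADV VERB ADJ CONJ ADJ ADV CONJ PREP.
Checking each rule: R1 holds, R2 holds, R3 holds, R4 violated, R5 holds.
Only rule 4 fails.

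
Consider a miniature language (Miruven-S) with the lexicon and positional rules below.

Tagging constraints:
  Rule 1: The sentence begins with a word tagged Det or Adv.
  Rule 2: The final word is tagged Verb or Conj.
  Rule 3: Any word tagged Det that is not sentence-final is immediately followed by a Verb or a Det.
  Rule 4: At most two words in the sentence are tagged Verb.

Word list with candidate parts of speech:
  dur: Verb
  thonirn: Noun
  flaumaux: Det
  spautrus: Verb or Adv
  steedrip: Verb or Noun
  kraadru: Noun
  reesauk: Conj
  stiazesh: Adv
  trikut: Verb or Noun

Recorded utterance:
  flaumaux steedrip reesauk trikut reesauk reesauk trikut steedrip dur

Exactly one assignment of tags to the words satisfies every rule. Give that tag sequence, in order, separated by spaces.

Candidates per position — 1:flaumaux {Det}; 2:steedrip {Verb,Noun}; 3:reesauk {Conj}; 4:trikut {Verb,Noun}; 5:reesauk {Conj}; 6:reesauk {Conj}; 7:trikut {Verb,Noun}; 8:steedrip {Verb,Noun}; 9:dur {Verb}.
If word 2 were Noun, no tagging could satisfy rule 3; so word 2 is Verb.
If word 4 were Verb, no tagging could satisfy rule 4; so word 4 is Noun.
If word 7 were Verb, no tagging could satisfy rule 4; so word 7 is Noun.
If word 8 were Verb, no tagging could satisfy rule 4; so word 8 is Noun.
That leaves exactly one tagging: Det Verb Conj Noun Conj Conj Noun Noun Verb.
Check: rule 1 ✓; rule 2 ✓; rule 3 ✓; rule 4 ✓.

Det Verb Conj Noun Conj Conj Noun Noun Verb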